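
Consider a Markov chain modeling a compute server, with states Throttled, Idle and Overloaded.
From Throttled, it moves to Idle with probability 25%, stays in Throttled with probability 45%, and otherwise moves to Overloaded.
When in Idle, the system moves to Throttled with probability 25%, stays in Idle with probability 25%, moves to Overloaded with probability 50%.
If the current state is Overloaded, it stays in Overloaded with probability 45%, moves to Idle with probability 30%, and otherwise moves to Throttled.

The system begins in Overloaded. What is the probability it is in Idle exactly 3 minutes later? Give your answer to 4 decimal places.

Propagate the distribution vector 3 minutes from Overloaded.
After 0 minutes: (0.0000, 0.0000, 1.0000)
After 1 minute: (0.2500, 0.3000, 0.4500)
After 2 minutes: (0.3000, 0.2725, 0.4275)
After 3 minutes: (0.3100, 0.2714, 0.4186)
P(in Idle after 3 minutes) = 0.2714

0.2714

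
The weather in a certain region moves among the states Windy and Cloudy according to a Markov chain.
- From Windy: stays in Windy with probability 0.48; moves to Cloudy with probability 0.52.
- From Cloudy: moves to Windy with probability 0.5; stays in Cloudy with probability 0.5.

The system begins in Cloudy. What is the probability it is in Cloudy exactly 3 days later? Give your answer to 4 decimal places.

Propagate the distribution vector 3 days from Cloudy.
After 0 days: (0.0000, 1.0000)
After 1 day: (0.5000, 0.5000)
After 2 days: (0.4900, 0.5100)
After 3 days: (0.4902, 0.5098)
P(in Cloudy after 3 days) = 0.5098

0.5098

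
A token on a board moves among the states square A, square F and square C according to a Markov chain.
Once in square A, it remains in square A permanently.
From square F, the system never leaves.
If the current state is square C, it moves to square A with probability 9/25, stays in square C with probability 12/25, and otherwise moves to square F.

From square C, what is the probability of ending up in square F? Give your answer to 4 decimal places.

0.3077

Let h(s) be the probability of absorption at square F starting from transient state s. Then h(square F) = 1 and h(square A) = 0. By first-step analysis:
h(square C) = 0.36·0 + 0.16·1 + 0.48·h(square C)
Solving: h(square C) = 0.3077.
Starting from square C, the probability is 0.3077.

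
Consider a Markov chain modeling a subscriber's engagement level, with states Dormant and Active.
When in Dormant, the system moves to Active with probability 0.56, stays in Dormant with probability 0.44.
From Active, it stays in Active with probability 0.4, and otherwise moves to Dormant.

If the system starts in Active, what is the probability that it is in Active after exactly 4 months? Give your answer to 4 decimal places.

0.4831

Propagate the distribution vector 4 months from Active.
After 0 months: (0.0000, 1.0000)
After 1 month: (0.6000, 0.4000)
After 2 months: (0.5040, 0.4960)
After 3 months: (0.5194, 0.4806)
After 4 months: (0.5169, 0.4831)
P(in Active after 4 months) = 0.4831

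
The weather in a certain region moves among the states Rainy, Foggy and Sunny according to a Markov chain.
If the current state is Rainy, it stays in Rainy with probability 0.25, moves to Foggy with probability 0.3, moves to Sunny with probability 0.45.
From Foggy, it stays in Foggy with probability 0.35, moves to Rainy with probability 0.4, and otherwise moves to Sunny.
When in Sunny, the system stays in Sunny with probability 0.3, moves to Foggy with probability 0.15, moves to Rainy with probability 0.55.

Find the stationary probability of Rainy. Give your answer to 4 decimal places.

Let the stationary distribution be π with π = πP and π_1 + π_2 + π_3 = 1.
π_1 = 0.25·π_1 + 0.4·π_2 + 0.55·π_3
π_2 = 0.3·π_1 + 0.35·π_2 + 0.15·π_3
Solving with the normalization constraint gives π = (0.3929, 0.2612, 0.3459).
So the stationary probability of Rainy is 0.3929.

0.3929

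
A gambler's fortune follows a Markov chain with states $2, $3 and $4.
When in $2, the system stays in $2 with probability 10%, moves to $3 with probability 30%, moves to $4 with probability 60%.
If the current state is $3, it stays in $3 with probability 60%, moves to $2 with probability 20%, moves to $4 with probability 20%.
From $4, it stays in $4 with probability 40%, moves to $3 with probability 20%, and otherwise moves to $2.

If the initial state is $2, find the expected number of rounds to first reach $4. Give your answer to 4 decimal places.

Let t(s) be the expected number of rounds to first reach $4 from state s, with t($4) = 0. Conditioning on the first round:
t($2) = 1 + 0.1·t($2) + 0.3·t($3)
t($3) = 1 + 0.2·t($2) + 0.6·t($3)
Solving: t($2) = 2.3333, t($3) = 3.6667.
Expected rounds from $2 to $4: 2.3333.

2.3333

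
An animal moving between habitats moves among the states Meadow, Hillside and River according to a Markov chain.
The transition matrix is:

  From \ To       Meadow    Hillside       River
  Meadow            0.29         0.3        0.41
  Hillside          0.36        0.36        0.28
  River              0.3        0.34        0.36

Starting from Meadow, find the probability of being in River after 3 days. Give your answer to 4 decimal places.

0.3490

Propagate the distribution vector 3 days from Meadow.
After 0 days: (1.0000, 0.0000, 0.0000)
After 1 day: (0.2900, 0.3000, 0.4100)
After 2 days: (0.3151, 0.3344, 0.3505)
After 3 days: (0.3169, 0.3341, 0.3490)
P(in River after 3 days) = 0.3490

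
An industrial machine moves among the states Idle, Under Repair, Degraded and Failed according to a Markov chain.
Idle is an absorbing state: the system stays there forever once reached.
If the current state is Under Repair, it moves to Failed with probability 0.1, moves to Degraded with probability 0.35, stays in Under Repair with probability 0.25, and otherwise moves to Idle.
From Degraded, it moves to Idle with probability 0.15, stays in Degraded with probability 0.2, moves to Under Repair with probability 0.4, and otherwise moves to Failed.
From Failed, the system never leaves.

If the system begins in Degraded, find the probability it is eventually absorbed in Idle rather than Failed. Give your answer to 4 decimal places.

0.5054

Let h(s) be the probability of absorption at Idle starting from transient state s. Then h(Idle) = 1 and h(Failed) = 0. By first-step analysis:
h(Under Repair) = 0.3·1 + 0.25·h(Under Repair) + 0.35·h(Degraded) + 0.1·0
h(Degraded) = 0.15·1 + 0.4·h(Under Repair) + 0.2·h(Degraded) + 0.25·0
Solving: h(Under Repair) = 0.6359, h(Degraded) = 0.5054.
Starting from Degraded, the probability is 0.5054.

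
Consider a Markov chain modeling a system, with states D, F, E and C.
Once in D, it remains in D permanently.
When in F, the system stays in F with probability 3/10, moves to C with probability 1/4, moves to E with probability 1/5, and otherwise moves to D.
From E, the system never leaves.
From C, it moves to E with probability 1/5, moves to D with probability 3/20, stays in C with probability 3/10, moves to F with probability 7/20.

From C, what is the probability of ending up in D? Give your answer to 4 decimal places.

Let h(s) be the probability of absorption at D starting from transient state s. Then h(D) = 1 and h(E) = 0. By first-step analysis:
h(F) = 0.25·1 + 0.3·h(F) + 0.2·0 + 0.25·h(C)
h(C) = 0.15·1 + 0.35·h(F) + 0.2·0 + 0.3·h(C)
Solving: h(F) = 0.5280, h(C) = 0.4783.
Starting from C, the probability is 0.4783.

0.4783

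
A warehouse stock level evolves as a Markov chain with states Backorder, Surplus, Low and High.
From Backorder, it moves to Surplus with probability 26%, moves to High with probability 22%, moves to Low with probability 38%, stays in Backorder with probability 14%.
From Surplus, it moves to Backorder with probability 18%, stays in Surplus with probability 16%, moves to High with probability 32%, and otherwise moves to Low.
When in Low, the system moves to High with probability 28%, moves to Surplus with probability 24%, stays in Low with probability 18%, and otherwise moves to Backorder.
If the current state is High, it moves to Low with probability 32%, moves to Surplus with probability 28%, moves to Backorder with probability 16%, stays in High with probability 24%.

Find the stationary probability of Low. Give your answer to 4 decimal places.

Let the stationary distribution be π with π = πP and π_1 + π_2 + π_3 + π_4 = 1.
π_1 = 0.14·π_1 + 0.18·π_2 + 0.3·π_3 + 0.16·π_4
π_2 = 0.26·π_1 + 0.16·π_2 + 0.24·π_3 + 0.28·π_4
π_3 = 0.38·π_1 + 0.34·π_2 + 0.18·π_3 + 0.32·π_4
Solving with the normalization constraint gives π = (0.2020, 0.2358, 0.2955, 0.2666).
So the stationary probability of Low is 0.2955.

0.2955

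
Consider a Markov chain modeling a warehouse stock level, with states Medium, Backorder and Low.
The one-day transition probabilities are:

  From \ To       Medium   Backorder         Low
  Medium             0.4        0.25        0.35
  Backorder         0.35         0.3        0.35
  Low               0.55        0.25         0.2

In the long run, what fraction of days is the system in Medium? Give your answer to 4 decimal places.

0.4325

Let the stationary distribution be π with π = πP and π_1 + π_2 + π_3 = 1.
π_1 = 0.4·π_1 + 0.35·π_2 + 0.55·π_3
π_2 = 0.25·π_1 + 0.3·π_2 + 0.25·π_3
Solving with the normalization constraint gives π = (0.4325, 0.2632, 0.3043).
So the stationary probability of Medium is 0.4325.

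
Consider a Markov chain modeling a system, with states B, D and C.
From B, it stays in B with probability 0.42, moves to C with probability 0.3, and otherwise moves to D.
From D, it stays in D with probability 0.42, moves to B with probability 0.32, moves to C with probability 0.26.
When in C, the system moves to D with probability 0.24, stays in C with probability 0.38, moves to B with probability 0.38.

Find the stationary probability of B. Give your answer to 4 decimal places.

Let the stationary distribution be π with π = πP and π_1 + π_2 + π_3 = 1.
π_1 = 0.42·π_1 + 0.32·π_2 + 0.38·π_3
π_2 = 0.28·π_1 + 0.42·π_2 + 0.24·π_3
Solving with the normalization constraint gives π = (0.3764, 0.3110, 0.3126).
So the stationary probability of B is 0.3764.

0.3764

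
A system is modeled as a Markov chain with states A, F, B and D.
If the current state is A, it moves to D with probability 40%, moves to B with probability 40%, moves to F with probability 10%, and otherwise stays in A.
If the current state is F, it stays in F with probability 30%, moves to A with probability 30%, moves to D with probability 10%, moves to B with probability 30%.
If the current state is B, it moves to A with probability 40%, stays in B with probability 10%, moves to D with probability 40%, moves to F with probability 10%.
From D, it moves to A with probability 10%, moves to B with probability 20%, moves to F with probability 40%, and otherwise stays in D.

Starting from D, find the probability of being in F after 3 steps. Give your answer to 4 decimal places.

Propagate the distribution vector 3 steps from D.
After 0 steps: (0.0000, 0.0000, 0.0000, 1.0000)
After 1 step: (0.1000, 0.4000, 0.2000, 0.3000)
After 2 steps: (0.2400, 0.2700, 0.2400, 0.2500)
After 3 steps: (0.2260, 0.2290, 0.2510, 0.2940)
P(in F after 3 steps) = 0.2290

0.2290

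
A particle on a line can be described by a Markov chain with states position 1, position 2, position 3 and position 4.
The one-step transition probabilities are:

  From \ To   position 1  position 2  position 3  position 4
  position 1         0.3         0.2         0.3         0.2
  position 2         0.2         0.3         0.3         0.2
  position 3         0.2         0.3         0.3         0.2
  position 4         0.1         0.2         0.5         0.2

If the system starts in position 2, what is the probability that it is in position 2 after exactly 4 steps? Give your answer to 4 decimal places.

0.2600

Propagate the distribution vector 4 steps from position 2.
After 0 steps: (0.0000, 1.0000, 0.0000, 0.0000)
After 1 step: (0.2000, 0.3000, 0.3000, 0.2000)
After 2 steps: (0.2000, 0.2600, 0.3400, 0.2000)
After 3 steps: (0.2000, 0.2600, 0.3400, 0.2000)
After 4 steps: (0.2000, 0.2600, 0.3400, 0.2000)
P(in position 2 after 4 steps) = 0.2600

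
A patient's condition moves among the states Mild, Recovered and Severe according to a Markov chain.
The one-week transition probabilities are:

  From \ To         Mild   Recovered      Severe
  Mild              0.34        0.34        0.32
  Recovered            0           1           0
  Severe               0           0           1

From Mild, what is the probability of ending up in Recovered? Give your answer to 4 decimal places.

Let h(s) be the probability of absorption at Recovered starting from transient state s. Then h(Recovered) = 1 and h(Severe) = 0. By first-step analysis:
h(Mild) = 0.34·h(Mild) + 0.34·1 + 0.32·0
Solving: h(Mild) = 0.5152.
Starting from Mild, the probability is 0.5152.

0.5152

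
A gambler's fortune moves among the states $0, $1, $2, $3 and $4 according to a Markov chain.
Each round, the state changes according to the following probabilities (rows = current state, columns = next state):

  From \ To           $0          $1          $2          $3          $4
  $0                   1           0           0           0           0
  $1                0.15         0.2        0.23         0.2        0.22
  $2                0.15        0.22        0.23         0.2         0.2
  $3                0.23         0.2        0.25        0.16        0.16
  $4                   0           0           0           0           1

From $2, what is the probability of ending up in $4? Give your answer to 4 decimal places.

Let h(s) be the probability of absorption at $4 starting from transient state s. Then h($4) = 1 and h($0) = 0. By first-step analysis:
h($1) = 0.15·0 + 0.2·h($1) + 0.23·h($2) + 0.2·h($3) + 0.22·1
h($2) = 0.15·0 + 0.22·h($1) + 0.23·h($2) + 0.2·h($3) + 0.2·1
h($3) = 0.23·0 + 0.2·h($1) + 0.25·h($2) + 0.16·h($3) + 0.16·1
Solving: h($1) = 0.5520, h($2) = 0.5430, h($3) = 0.4835.
Starting from $2, the probability is 0.5430.

0.5430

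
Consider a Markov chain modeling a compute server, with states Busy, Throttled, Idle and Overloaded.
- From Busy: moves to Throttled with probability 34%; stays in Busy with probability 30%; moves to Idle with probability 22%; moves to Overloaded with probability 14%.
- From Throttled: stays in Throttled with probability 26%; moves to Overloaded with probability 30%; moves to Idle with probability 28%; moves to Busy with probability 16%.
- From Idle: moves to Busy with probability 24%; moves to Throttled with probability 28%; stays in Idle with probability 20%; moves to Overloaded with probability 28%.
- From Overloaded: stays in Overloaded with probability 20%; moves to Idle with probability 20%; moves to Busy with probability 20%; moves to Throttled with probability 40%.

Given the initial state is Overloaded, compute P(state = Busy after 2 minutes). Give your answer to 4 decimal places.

Propagate the distribution vector 2 minutes from Overloaded.
After 0 minutes: (0.0000, 0.0000, 0.0000, 1.0000)
After 1 minute: (0.2000, 0.4000, 0.2000, 0.2000)
After 2 minutes: (0.2120, 0.3080, 0.2360, 0.2440)
P(in Busy after 2 minutes) = 0.2120

0.2120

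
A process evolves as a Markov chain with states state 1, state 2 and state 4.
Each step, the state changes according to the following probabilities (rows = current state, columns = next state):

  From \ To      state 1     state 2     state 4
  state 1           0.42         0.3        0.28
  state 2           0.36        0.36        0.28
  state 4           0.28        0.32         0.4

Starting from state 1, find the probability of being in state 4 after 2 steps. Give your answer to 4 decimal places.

0.3136

Sum over the intermediate state after 1 step:
P = P(state 1→state 1)·P(state 1→state 4) + P(state 1→state 2)·P(state 2→state 4) + P(state 1→state 4)·P(state 4→state 4)
  = 0.42×0.28 + 0.3×0.28 + 0.28×0.4
  = 0.1176 + 0.0840 + 0.1120 = 0.3136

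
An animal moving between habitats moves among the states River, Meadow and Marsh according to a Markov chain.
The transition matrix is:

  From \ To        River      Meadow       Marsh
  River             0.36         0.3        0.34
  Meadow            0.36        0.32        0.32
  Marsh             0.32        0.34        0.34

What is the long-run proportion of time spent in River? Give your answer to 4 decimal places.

Let the stationary distribution be π with π = πP and π_1 + π_2 + π_3 = 1.
π_1 = 0.36·π_1 + 0.36·π_2 + 0.32·π_3
π_2 = 0.3·π_1 + 0.32·π_2 + 0.34·π_3
Solving with the normalization constraint gives π = (0.3467, 0.3197, 0.3336).
So the stationary probability of River is 0.3467.

0.3467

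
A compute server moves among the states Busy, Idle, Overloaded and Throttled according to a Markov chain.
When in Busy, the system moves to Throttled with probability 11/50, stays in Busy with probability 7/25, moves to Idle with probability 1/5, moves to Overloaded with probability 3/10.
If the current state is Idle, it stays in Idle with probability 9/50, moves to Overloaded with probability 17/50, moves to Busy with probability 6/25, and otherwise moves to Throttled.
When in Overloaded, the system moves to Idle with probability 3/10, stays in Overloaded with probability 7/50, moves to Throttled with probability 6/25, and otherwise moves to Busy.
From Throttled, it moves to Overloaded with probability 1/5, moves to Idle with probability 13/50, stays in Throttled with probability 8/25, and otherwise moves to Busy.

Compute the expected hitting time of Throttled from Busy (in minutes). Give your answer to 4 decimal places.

Let t(s) be the expected number of minutes to first reach Throttled from state s, with t(Throttled) = 0. Conditioning on the first minute:
t(Busy) = 1 + 0.28·t(Busy) + 0.2·t(Idle) + 0.3·t(Overloaded)
t(Idle) = 1 + 0.24·t(Busy) + 0.18·t(Idle) + 0.34·t(Overloaded)
t(Overloaded) = 1 + 0.32·t(Busy) + 0.3·t(Idle) + 0.14·t(Overloaded)
Solving: t(Busy) = 4.3522, t(Idle) = 4.2636, t(Overloaded) = 4.2695.
Expected minutes from Busy to Throttled: 4.3522.

4.3522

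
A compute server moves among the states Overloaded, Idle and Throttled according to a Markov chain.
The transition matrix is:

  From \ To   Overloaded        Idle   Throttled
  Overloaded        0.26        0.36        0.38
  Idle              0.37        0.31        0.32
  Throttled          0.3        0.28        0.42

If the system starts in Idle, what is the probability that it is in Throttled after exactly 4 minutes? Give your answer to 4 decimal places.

Propagate the distribution vector 4 minutes from Idle.
After 0 minutes: (0.0000, 1.0000, 0.0000)
After 1 minute: (0.3700, 0.3100, 0.3200)
After 2 minutes: (0.3069, 0.3189, 0.3742)
After 3 minutes: (0.3100, 0.3141, 0.3758)
After 4 minutes: (0.3096, 0.3142, 0.3762)
P(in Throttled after 4 minutes) = 0.3762

0.3762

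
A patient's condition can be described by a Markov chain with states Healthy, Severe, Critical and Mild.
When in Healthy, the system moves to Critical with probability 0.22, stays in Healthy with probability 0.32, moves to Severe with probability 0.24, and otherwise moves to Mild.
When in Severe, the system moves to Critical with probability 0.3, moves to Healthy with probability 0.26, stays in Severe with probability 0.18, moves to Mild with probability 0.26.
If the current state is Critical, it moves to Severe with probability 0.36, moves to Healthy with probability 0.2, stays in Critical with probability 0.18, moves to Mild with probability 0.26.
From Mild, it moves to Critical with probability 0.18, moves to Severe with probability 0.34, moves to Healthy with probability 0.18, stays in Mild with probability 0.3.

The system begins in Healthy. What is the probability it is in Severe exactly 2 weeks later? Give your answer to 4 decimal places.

0.2740

Propagate the distribution vector 2 weeks from Healthy.
After 0 weeks: (1.0000, 0.0000, 0.0000, 0.0000)
After 1 week: (0.3200, 0.2400, 0.2200, 0.2200)
After 2 weeks: (0.2484, 0.2740, 0.2216, 0.2560)
P(in Severe after 2 weeks) = 0.2740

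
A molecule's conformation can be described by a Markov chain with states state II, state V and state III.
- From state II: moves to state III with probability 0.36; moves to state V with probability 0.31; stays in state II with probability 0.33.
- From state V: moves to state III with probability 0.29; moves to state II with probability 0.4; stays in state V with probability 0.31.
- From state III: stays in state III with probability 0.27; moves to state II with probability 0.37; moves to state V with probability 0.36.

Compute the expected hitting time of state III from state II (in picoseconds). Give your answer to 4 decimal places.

2.9560

Let t(s) be the expected number of picoseconds to first reach state III from state s, with t(state III) = 0. Conditioning on the first picosecond:
t(state II) = 1 + 0.33·t(state II) + 0.31·t(state V)
t(state V) = 1 + 0.4·t(state II) + 0.31·t(state V)
Solving: t(state II) = 2.9560, t(state V) = 3.1629.
Expected picoseconds from state II to state III: 2.9560.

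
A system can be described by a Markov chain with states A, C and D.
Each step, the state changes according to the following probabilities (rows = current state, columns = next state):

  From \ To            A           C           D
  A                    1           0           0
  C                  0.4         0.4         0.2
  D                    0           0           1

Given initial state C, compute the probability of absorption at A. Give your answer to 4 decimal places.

0.6667

Let h(s) be the probability of absorption at A starting from transient state s. Then h(A) = 1 and h(D) = 0. By first-step analysis:
h(C) = 0.4·1 + 0.4·h(C) + 0.2·0
Solving: h(C) = 0.6667.
Starting from C, the probability is 0.6667.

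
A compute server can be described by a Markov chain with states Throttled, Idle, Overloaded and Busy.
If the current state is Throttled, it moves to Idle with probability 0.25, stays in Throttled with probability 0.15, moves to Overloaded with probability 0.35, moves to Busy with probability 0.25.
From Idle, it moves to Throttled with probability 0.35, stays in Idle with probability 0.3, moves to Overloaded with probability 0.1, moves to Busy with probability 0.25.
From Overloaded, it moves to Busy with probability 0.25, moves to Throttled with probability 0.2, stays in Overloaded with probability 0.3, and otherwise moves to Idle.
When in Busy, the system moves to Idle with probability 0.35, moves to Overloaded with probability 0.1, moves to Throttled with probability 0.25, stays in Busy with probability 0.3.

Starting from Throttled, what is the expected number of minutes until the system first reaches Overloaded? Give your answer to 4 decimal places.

Let t(s) be the expected number of minutes to first reach Overloaded from state s, with t(Overloaded) = 0. Conditioning on the first minute:
t(Throttled) = 1 + 0.15·t(Throttled) + 0.25·t(Idle) + 0.25·t(Busy)
t(Idle) = 1 + 0.35·t(Throttled) + 0.3·t(Idle) + 0.25·t(Busy)
t(Busy) = 1 + 0.25·t(Throttled) + 0.35·t(Idle) + 0.3·t(Busy)
Solving: t(Throttled) = 4.7282, t(Idle) = 5.9725, t(Busy) = 6.1035.
Expected minutes from Throttled to Overloaded: 4.7282.

4.7282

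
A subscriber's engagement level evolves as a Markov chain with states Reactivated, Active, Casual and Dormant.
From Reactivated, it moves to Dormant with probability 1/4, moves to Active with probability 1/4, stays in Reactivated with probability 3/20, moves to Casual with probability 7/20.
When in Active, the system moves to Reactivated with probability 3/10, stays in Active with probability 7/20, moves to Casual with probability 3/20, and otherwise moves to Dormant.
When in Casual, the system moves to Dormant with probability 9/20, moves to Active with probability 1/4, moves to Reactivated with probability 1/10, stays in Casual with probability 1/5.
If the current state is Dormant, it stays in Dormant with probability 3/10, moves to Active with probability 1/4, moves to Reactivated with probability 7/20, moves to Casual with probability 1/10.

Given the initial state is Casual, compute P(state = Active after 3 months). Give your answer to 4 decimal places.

0.2775

Propagate the distribution vector 3 months from Casual.
After 0 months: (0.0000, 0.0000, 1.0000, 0.0000)
After 1 month: (0.1000, 0.2500, 0.2000, 0.4500)
After 2 months: (0.2675, 0.2750, 0.1575, 0.3000)
After 3 months: (0.2434, 0.2775, 0.1964, 0.2828)
P(in Active after 3 months) = 0.2775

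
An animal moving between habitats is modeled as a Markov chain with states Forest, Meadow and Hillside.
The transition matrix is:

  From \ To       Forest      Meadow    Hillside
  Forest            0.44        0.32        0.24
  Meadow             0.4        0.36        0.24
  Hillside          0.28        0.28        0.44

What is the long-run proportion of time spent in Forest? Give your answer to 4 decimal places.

0.3792

Let the stationary distribution be π with π = πP and π_1 + π_2 + π_3 = 1.
π_1 = 0.44·π_1 + 0.4·π_2 + 0.28·π_3
π_2 = 0.32·π_1 + 0.36·π_2 + 0.28·π_3
Solving with the normalization constraint gives π = (0.3792, 0.3208, 0.3000).
So the stationary probability of Forest is 0.3792.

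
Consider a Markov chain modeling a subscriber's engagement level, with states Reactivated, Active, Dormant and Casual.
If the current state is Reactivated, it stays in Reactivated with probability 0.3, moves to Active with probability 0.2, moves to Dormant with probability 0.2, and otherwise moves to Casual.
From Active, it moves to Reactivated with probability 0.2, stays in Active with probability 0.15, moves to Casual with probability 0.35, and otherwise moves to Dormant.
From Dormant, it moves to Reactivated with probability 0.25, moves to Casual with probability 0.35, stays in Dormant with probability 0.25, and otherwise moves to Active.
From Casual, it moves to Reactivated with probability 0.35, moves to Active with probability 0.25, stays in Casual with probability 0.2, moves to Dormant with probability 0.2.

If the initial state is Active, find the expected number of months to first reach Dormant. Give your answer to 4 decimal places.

4.1043

Let t(s) be the expected number of months to first reach Dormant from state s, with t(Dormant) = 0. Conditioning on the first month:
t(Reactivated) = 1 + 0.3·t(Reactivated) + 0.2·t(Active) + 0.3·t(Casual)
t(Active) = 1 + 0.2·t(Reactivated) + 0.15·t(Active) + 0.35·t(Casual)
t(Casual) = 1 + 0.35·t(Reactivated) + 0.25·t(Active) + 0.2·t(Casual)
Solving: t(Reactivated) = 4.5374, t(Active) = 4.1043, t(Casual) = 4.5177.
Expected months from Active to Dormant: 4.1043.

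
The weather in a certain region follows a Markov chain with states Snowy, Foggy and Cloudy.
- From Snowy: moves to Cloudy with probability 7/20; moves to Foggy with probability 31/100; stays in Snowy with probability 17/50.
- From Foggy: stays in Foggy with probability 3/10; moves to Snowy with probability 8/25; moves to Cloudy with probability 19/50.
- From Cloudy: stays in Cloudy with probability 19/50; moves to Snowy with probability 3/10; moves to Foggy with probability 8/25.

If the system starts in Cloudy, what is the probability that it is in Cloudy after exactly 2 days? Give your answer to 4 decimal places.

Sum over the intermediate state after 1 day:
P = P(Cloudy→Snowy)·P(Snowy→Cloudy) + P(Cloudy→Foggy)·P(Foggy→Cloudy) + P(Cloudy→Cloudy)·P(Cloudy→Cloudy)
  = 0.3×0.35 + 0.32×0.38 + 0.38×0.38
  = 0.1050 + 0.1216 + 0.1444 = 0.3710

0.3710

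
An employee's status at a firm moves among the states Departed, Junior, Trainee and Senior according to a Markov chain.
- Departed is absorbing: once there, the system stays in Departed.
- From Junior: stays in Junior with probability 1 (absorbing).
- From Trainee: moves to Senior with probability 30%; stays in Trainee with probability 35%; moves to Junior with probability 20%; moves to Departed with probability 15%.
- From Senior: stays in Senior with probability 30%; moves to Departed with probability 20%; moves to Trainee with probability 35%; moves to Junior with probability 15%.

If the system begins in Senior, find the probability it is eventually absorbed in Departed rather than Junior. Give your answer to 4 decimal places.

Let h(s) be the probability of absorption at Departed starting from transient state s. Then h(Departed) = 1 and h(Junior) = 0. By first-step analysis:
h(Trainee) = 0.15·1 + 0.2·0 + 0.35·h(Trainee) + 0.3·h(Senior)
h(Senior) = 0.2·1 + 0.15·0 + 0.35·h(Trainee) + 0.3·h(Senior)
Solving: h(Trainee) = 0.4714, h(Senior) = 0.5214.
Starting from Senior, the probability is 0.5214.

0.5214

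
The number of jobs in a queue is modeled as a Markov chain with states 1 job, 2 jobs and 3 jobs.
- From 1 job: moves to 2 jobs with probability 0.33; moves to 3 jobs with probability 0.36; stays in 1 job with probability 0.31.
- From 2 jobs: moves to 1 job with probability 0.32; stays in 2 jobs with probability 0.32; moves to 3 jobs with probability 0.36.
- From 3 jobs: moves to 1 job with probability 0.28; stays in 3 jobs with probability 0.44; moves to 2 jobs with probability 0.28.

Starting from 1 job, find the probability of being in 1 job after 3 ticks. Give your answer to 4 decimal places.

0.3014

Propagate the distribution vector 3 ticks from 1 job.
After 0 ticks: (1.0000, 0.0000, 0.0000)
After 1 tick: (0.3100, 0.3300, 0.3600)
After 2 ticks: (0.3025, 0.3087, 0.3888)
After 3 ticks: (0.3014, 0.3075, 0.3911)
P(in 1 job after 3 ticks) = 0.3014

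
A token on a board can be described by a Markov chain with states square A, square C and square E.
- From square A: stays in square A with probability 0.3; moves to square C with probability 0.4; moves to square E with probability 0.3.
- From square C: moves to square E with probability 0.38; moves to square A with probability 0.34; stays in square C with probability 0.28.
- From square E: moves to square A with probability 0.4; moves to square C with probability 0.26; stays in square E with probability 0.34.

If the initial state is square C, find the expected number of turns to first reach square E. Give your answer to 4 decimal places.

2.8261

Let t(s) be the expected number of turns to first reach square E from state s, with t(square E) = 0. Conditioning on the first turn:
t(square A) = 1 + 0.3·t(square A) + 0.4·t(square C)
t(square C) = 1 + 0.34·t(square A) + 0.28·t(square C)
Solving: t(square A) = 3.0435, t(square C) = 2.8261.
Expected turns from square C to square E: 2.8261.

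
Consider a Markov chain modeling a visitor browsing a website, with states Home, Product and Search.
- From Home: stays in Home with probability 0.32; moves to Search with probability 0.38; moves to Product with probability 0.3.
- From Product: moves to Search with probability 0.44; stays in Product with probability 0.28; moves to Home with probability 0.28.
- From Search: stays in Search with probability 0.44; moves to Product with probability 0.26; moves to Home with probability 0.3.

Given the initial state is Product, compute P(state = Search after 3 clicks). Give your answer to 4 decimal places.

Propagate the distribution vector 3 clicks from Product.
After 0 clicks: (0.0000, 1.0000, 0.0000)
After 1 click: (0.2800, 0.2800, 0.4400)
After 2 clicks: (0.3000, 0.2768, 0.4232)
After 3 clicks: (0.3005, 0.2775, 0.4220)
P(in Search after 3 clicks) = 0.4220

0.4220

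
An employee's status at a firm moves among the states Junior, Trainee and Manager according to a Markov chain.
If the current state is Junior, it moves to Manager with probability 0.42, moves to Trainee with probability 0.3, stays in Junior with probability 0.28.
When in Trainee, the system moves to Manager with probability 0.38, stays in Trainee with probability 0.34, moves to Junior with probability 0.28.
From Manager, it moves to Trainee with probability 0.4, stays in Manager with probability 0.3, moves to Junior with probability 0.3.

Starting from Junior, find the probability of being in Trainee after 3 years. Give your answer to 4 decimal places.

0.3499

Propagate the distribution vector 3 years from Junior.
After 0 years: (1.0000, 0.0000, 0.0000)
After 1 year: (0.2800, 0.3000, 0.4200)
After 2 years: (0.2884, 0.3540, 0.3576)
After 3 years: (0.2872, 0.3499, 0.3629)
P(in Trainee after 3 years) = 0.3499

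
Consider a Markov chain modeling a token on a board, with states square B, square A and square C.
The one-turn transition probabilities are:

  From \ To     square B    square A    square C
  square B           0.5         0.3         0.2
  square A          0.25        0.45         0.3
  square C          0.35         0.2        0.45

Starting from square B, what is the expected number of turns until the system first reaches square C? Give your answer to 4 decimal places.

Let t(s) be the expected number of turns to first reach square C from state s, with t(square C) = 0. Conditioning on the first turn:
t(square B) = 1 + 0.5·t(square B) + 0.3·t(square A)
t(square A) = 1 + 0.25·t(square B) + 0.45·t(square A)
Solving: t(square B) = 4.2500, t(square A) = 3.7500.
Expected turns from square B to square C: 4.2500.

4.2500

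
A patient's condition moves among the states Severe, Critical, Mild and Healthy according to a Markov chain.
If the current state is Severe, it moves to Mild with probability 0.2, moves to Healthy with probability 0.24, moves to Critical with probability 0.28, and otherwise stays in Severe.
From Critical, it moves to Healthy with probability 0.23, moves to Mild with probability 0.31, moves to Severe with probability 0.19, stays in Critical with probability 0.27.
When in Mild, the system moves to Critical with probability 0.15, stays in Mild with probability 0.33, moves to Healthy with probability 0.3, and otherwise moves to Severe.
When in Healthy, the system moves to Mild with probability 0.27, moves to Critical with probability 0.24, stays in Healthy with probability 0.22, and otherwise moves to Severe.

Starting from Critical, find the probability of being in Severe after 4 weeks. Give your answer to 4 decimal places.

Propagate the distribution vector 4 weeks from Critical.
After 0 weeks: (0.0000, 1.0000, 0.0000, 0.0000)
After 1 week: (0.1900, 0.2700, 0.3100, 0.2300)
After 2 weeks: (0.2348, 0.2278, 0.2861, 0.2513)
After 3 weeks: (0.2398, 0.2305, 0.2798, 0.2499)
After 4 weeks: (0.2400, 0.2313, 0.2792, 0.2495)
P(in Severe after 4 weeks) = 0.2400

0.2400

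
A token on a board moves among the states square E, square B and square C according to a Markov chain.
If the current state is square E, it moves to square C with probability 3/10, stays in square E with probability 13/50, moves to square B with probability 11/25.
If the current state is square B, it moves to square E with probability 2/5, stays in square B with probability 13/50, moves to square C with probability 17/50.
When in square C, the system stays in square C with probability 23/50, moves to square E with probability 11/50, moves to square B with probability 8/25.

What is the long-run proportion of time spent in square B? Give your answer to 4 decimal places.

Let the stationary distribution be π with π = πP and π_1 + π_2 + π_3 = 1.
π_1 = 0.26·π_1 + 0.4·π_2 + 0.22·π_3
π_2 = 0.44·π_1 + 0.26·π_2 + 0.32·π_3
Solving with the normalization constraint gives π = (0.2920, 0.3349, 0.3731).
So the stationary probability of square B is 0.3349.

0.3349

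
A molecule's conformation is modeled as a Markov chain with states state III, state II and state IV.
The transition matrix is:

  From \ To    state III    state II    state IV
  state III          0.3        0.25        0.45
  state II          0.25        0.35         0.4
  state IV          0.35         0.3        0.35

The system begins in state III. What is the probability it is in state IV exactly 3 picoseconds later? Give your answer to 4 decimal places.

0.3959

Propagate the distribution vector 3 picoseconds from state III.
After 0 picoseconds: (1.0000, 0.0000, 0.0000)
After 1 picosecond: (0.3000, 0.2500, 0.4500)
After 2 picoseconds: (0.3100, 0.2975, 0.3925)
After 3 picoseconds: (0.3048, 0.2994, 0.3959)
P(in state IV after 3 picoseconds) = 0.3959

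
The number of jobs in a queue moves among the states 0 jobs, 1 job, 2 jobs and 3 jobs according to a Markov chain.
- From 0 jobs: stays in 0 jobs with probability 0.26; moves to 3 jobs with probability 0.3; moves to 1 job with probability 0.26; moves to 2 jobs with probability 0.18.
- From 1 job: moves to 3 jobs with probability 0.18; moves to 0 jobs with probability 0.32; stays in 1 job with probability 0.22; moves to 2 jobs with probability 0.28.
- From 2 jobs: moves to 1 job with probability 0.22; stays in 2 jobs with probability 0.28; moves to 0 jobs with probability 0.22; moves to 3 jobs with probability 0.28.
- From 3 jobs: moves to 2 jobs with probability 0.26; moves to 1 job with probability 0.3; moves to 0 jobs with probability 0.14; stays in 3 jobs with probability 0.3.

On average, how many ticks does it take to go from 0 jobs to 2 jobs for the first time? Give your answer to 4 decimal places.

4.3949

Let t(s) be the expected number of ticks to first reach 2 jobs from state s, with t(2 jobs) = 0. Conditioning on the first tick:
t(0 jobs) = 1 + 0.26·t(0 jobs) + 0.26·t(1 job) + 0.3·t(3 jobs)
t(1 job) = 1 + 0.32·t(0 jobs) + 0.22·t(1 job) + 0.18·t(3 jobs)
t(3 jobs) = 1 + 0.14·t(0 jobs) + 0.3·t(1 job) + 0.3·t(3 jobs)
Solving: t(0 jobs) = 4.3949, t(1 job) = 4.0147, t(3 jobs) = 4.0281.
Expected ticks from 0 jobs to 2 jobs: 4.3949.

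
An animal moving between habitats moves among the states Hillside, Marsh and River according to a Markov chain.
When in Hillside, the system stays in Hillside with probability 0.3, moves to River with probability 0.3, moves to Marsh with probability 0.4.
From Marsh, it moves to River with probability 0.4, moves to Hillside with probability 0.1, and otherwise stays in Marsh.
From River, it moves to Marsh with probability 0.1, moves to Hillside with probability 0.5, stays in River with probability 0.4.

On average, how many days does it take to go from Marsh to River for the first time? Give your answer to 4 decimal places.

2.5806

Let t(s) be the expected number of days to first reach River from state s, with t(River) = 0. Conditioning on the first day:
t(Hillside) = 1 + 0.3·t(Hillside) + 0.4·t(Marsh)
t(Marsh) = 1 + 0.1·t(Hillside) + 0.5·t(Marsh)
Solving: t(Hillside) = 2.9032, t(Marsh) = 2.5806.
Expected days from Marsh to River: 2.5806.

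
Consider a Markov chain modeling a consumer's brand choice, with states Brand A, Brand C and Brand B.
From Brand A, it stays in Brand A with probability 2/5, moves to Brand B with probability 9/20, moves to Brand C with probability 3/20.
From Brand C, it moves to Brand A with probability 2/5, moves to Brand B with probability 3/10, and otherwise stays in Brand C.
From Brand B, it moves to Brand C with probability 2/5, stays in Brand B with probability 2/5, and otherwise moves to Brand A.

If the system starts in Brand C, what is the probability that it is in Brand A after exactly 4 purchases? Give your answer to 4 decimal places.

0.3220

Propagate the distribution vector 4 purchases from Brand C.
After 0 purchases: (0.0000, 1.0000, 0.0000)
After 1 purchase: (0.4000, 0.3000, 0.3000)
After 2 purchases: (0.3400, 0.2700, 0.3900)
After 3 purchases: (0.3220, 0.2880, 0.3900)
After 4 purchases: (0.3220, 0.2907, 0.3873)
P(in Brand A after 4 purchases) = 0.3220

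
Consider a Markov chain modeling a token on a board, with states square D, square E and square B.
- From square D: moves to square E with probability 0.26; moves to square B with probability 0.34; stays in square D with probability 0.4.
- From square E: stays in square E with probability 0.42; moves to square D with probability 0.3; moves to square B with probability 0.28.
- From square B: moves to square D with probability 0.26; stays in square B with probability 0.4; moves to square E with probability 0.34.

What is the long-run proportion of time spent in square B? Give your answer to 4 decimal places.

0.3399

Let the stationary distribution be π with π = πP and π_1 + π_2 + π_3 = 1.
π_1 = 0.4·π_1 + 0.3·π_2 + 0.26·π_3
π_2 = 0.26·π_1 + 0.42·π_2 + 0.34·π_3
Solving with the normalization constraint gives π = (0.3182, 0.3419, 0.3399).
So the stationary probability of square B is 0.3399.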